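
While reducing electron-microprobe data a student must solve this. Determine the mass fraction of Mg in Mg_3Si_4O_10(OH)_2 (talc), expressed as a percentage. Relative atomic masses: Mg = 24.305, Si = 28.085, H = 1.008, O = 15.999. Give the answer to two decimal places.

19.23 wt%

Molar mass of Mg_3Si_4O_10(OH)_2: 3*24.305 + 4*28.085 + 12*15.999 + 2*1.008 = 379.259 g/mol.
Mass of Mg per formula unit: 3 × 24.305 = 72.915 g.
Weight fraction Mg = 72.915 / 379.259 = 0.1923.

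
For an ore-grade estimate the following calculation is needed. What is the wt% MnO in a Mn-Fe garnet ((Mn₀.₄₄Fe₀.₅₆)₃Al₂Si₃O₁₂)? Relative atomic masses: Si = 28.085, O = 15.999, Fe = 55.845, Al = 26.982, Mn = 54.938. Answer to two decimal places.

Molar mass of (Mn₀.₄₄Fe₀.₅₆)₃Al₂Si₃O₁₂ = 1.32*54.938 + 1.68*55.845 + 2*26.982 + 3*28.085 + 12*15.999 = 496.545 g/mol.
Each formula unit contains 1.32 Mn, equivalent to 1.32/1 = 1.3200 mol MnO.
M(MnO) = 1×54.938 + 1×15.999 = 70.937 g/mol.
Mass of MnO per formula unit = 1.3200 × 70.937 = 93.637 g.
MnO wt% = 93.637 / 496.545 × 100 = 18.86%.

18.86 wt%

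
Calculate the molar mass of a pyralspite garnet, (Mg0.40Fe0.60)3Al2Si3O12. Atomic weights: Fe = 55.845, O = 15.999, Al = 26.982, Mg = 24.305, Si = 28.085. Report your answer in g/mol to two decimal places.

459.89 g/mol

M = 1.20·24.305 + 1.80·55.845 + 2·26.982 + 3·28.085 + 12·15.999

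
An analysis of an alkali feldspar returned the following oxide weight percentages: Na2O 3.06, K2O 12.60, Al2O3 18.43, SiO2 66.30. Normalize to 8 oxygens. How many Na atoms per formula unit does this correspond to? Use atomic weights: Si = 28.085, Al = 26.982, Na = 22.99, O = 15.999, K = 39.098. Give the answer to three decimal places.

0.269 Na apfu

Na2O (M=61.979): mol = 0.04937; Na = 0.09874, O = 0.04937.
K2O (M=94.195): mol = 0.13377; K = 0.26754, O = 0.13377.
Al2O3 (M=101.961): mol = 0.18076; Al = 0.36152, O = 0.54228.
SiO2 (M=60.083): mol = 1.10347; Si = 1.10347, O = 2.20694.
ΣO = 2.93236; factor = 8/ΣO = 2.72818.
Na apfu = 0.09874 × 2.72818 = 0.269.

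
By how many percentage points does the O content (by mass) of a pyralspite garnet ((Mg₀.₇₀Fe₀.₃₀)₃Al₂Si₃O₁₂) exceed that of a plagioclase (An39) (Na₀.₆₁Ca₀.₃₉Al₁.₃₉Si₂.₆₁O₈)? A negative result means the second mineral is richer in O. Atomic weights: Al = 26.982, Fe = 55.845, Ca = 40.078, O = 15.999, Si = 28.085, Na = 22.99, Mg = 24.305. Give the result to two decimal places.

O in (Mg₀.₇₀Fe₀.₃₀)₃Al₂Si₃O₁₂: molar mass 431.508 g/mol; 12×15.999 = 191.988 g → 44.49 wt%.
O in Na₀.₆₁Ca₀.₃₉Al₁.₃₉Si₂.₆₁O₈: molar mass 268.453 g/mol; 8×15.999 = 127.992 g → 47.68 wt%.
Difference = 44.49 − 47.68 = -3.19 percentage points.

-3.19 percentage points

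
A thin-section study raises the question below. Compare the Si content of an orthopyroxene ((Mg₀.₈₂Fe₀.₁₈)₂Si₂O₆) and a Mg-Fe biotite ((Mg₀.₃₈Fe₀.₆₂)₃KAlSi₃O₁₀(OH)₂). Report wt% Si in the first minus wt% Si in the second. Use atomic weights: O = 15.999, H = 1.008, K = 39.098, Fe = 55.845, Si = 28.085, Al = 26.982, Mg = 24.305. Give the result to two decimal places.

8.78 percentage points

Si in (Mg₀.₈₂Fe₀.₁₈)₂Si₂O₆: molar mass 212.128 g/mol; 2×28.085 = 56.170 g → 26.48 wt%.
Si in (Mg₀.₃₈Fe₀.₆₂)₃KAlSi₃O₁₀(OH)₂: molar mass 475.918 g/mol; 3×28.085 = 84.255 g → 17.70 wt%.
Difference = 26.48 − 17.70 = 8.78 percentage points.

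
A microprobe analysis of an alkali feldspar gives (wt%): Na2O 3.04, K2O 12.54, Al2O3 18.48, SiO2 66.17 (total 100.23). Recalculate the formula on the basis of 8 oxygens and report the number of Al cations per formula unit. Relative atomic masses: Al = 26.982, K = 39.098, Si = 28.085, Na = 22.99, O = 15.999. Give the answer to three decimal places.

0.990 Al apfu

Na2O (M=61.979): mol = 0.04905; Na = 0.09810, O = 0.04905.
K2O (M=94.195): mol = 0.13313; K = 0.26626, O = 0.13313.
Al2O3 (M=101.961): mol = 0.18125; Al = 0.36250, O = 0.54375.
SiO2 (M=60.083): mol = 1.10131; Si = 1.10131, O = 2.20262.
ΣO = 2.92855; factor = 8/ΣO = 2.73173.
Al apfu = 0.36250 × 2.73173 = 0.990.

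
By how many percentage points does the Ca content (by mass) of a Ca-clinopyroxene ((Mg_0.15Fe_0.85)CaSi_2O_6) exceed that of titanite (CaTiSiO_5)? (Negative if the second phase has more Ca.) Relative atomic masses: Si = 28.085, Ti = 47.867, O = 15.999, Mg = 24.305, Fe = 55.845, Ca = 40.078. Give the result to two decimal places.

-3.98 percentage points

M((Mg_0.15Fe_0.85)CaSi_2O_6) = 243.356 g/mol, so wt% Ca = 40.078/243.356 × 100 = 16.47%.
M(CaTiSiO_5) = 196.025 g/mol, so wt% Ca = 40.078/196.025 × 100 = 20.45%.
16.47 − 20.45 = -3.98 pp.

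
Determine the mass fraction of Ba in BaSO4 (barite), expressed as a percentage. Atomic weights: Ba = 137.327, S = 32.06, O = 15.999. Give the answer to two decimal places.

58.84 mass %

Molar mass of BaSO4: 1×137.327 + 1×32.06 + 4×15.999 = 233.383 g/mol.
Mass of Ba per formula unit: 1 × 137.327 = 137.327 g.
Weight fraction Ba = 137.327 / 233.383 = 0.5884.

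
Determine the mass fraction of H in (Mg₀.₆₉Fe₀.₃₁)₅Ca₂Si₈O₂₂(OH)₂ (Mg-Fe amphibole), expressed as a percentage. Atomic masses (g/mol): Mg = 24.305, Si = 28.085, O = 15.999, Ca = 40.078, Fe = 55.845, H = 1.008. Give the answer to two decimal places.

M((Mg₀.₆₉Fe₀.₃₁)₅Ca₂Si₈O₂₂(OH)₂) = 861.240 g/mol.
H contributes 2 × 1.008 = 2.016 g per mole.
2.016/861.240 = 0.0023 → 0.23%.

0.23 wt%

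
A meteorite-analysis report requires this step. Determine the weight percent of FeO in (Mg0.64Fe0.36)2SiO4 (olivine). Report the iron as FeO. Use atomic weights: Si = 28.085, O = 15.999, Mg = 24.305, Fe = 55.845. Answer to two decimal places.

31.66 wt%

Molar mass of (Mg0.64Fe0.36)2SiO4 = 1.28×24.305 + 0.72×55.845 + 1×28.085 + 4×15.999 = 163.400 g/mol.
Each formula unit contains 0.72 Fe, equivalent to 0.72/1 = 0.7200 mol FeO.
M(FeO) = 1×55.845 + 1×15.999 = 71.844 g/mol.
Mass of FeO per formula unit = 0.7200 × 71.844 = 51.728 g.
FeO wt% = 51.728 / 163.400 × 100 = 31.66%.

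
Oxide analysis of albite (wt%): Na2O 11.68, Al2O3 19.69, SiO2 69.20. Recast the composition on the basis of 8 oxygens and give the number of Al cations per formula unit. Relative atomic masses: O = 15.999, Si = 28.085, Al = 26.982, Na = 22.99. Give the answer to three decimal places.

1.006 Al apfu

11.68 wt% Na2O ÷ 61.979 g/mol = 0.18845 mol, giving 0.37690 Na and 0.18845 O.
19.69 wt% Al2O3 ÷ 101.961 g/mol = 0.19311 mol, giving 0.38622 Al and 0.57933 O.
69.20 wt% SiO2 ÷ 60.083 g/mol = 1.15174 mol, giving 1.15174 Si and 2.30348 O.
Oxygen sums to 3.07126; scaling by 8/3.07126 = 2.60479 puts the formula on 8 O.
Al: 0.38622 × 2.60479 = 1.006 atoms per formula unit.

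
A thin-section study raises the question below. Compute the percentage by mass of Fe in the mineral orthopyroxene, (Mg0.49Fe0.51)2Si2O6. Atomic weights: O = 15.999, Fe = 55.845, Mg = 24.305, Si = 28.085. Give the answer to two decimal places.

M((Mg0.49Fe0.51)2Si2O6) = 232.945 g/mol.
Fe contributes 1.02 × 55.845 = 56.962 g per mole.
56.962/232.945 = 0.2445 → 24.45%.

24.45 weight percent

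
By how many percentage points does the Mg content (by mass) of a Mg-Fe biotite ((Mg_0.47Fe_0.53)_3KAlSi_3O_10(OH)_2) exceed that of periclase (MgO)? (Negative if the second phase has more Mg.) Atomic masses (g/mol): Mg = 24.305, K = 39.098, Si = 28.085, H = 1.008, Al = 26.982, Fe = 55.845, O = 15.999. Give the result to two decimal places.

M((Mg_0.47Fe_0.53)_3KAlSi_3O_10(OH)_2) = 467.403 g/mol, so wt% Mg = 34.270/467.403 × 100 = 7.33%.
M(MgO) = 40.304 g/mol, so wt% Mg = 24.305/40.304 × 100 = 60.30%.
7.33 − 60.30 = -52.97 pp.

-52.97 percentage points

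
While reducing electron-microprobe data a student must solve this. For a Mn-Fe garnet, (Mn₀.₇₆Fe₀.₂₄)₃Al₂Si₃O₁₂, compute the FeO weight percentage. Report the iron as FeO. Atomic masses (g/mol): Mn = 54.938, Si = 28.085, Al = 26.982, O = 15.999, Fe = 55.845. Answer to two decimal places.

M((Mn₀.₇₆Fe₀.₂₄)₃Al₂Si₃O₁₂) = 495.674 g/mol; M(FeO) = 71.844 g/mol.
Moles FeO per formula unit = 0.72 Fe ÷ 1 = 0.7200.
FeO fraction = (0.7200 × 71.844) / 495.674 = 51.728/495.674 = 0.1044.

10.44 wt%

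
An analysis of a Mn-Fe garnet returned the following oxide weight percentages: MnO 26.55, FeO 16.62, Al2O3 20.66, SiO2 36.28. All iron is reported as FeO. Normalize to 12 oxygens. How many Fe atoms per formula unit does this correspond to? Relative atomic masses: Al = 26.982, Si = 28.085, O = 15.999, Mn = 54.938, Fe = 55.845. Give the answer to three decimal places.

1.147 Fe apfu

MnO: 26.55/70.937 = 0.37428 mol → 0.37428 mol Mn, 0.37428 mol O.
FeO: 16.62/71.844 = 0.23133 mol → 0.23133 mol Fe, 0.23133 mol O.
Al2O3: 20.66/101.961 = 0.20263 mol → 0.40526 mol Al, 0.60789 mol O.
SiO2: 36.28/60.083 = 0.60383 mol → 0.60383 mol Si, 1.20766 mol O.
Total oxygen = 2.42116 mol. Normalization factor = 12/2.42116 = 4.95630.
Fe per 12 O = 0.23133 × 4.95630 = 1.147.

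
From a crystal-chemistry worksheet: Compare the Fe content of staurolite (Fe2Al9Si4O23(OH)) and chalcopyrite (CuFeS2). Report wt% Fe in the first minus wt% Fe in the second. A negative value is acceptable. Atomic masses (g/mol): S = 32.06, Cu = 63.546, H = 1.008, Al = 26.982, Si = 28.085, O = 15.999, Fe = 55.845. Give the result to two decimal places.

-17.32 percentage points

M(Fe2Al9Si4O23(OH)) = 851.852 g/mol, so wt% Fe = 111.690/851.852 × 100 = 13.11%.
M(CuFeS2) = 183.511 g/mol, so wt% Fe = 55.845/183.511 × 100 = 30.43%.
13.11 − 30.43 = -17.32 pp.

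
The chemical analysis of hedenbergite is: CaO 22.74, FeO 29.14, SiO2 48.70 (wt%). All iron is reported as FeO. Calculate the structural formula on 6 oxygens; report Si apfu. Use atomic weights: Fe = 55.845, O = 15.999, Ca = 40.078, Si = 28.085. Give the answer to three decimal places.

22.74 wt% CaO ÷ 56.077 g/mol = 0.40551 mol, giving 0.40551 Ca and 0.40551 O.
29.14 wt% FeO ÷ 71.844 g/mol = 0.40560 mol, giving 0.40560 Fe and 0.40560 O.
48.70 wt% SiO2 ÷ 60.083 g/mol = 0.81055 mol, giving 0.81055 Si and 1.62110 O.
Oxygen sums to 2.43221; scaling by 6/2.43221 = 2.46689 puts the formula on 6 O.
Si: 0.81055 × 2.46689 = 2.000 atoms per formula unit.

2.000 Si apfu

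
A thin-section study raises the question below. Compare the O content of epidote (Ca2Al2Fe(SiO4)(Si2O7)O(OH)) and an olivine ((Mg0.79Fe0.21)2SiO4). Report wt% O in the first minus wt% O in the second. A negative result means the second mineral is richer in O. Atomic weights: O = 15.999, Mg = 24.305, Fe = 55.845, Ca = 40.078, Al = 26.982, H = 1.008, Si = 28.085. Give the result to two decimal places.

O in Ca2Al2Fe(SiO4)(Si2O7)O(OH): molar mass 483.215 g/mol; 13×15.999 = 207.987 g → 43.04 wt%.
O in (Mg0.79Fe0.21)2SiO4: molar mass 153.938 g/mol; 4×15.999 = 63.996 g → 41.57 wt%.
Difference = 43.04 − 41.57 = 1.47 percentage points.

1.47 percentage points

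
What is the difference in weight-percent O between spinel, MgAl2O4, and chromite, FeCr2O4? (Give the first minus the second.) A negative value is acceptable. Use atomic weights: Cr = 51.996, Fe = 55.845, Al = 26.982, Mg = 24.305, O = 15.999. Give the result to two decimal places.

16.39 percentage points

First mineral: 63.996 g O in 142.265 g formula = 44.98 wt% O.
Second mineral: 63.996 g O in 223.833 g formula = 28.59 wt% O.
44.98% − 28.59% gives a difference of 16.39 percentage points.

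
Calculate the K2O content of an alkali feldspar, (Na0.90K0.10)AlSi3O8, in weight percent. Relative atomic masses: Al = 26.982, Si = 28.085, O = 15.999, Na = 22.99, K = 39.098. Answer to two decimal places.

Formula mass = 263.830 g/mol.
0.10 K → 0.0500 mol K2O per formula unit; M(K2O) = 94.195, so K2O mass = 4.710 g.
4.710/263.830 × 100 = 1.79 wt%.

1.79 wt%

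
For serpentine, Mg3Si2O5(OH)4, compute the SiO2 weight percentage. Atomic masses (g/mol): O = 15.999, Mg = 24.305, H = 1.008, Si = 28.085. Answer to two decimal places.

43.36 wt%

M(Mg3Si2O5(OH)4) = 277.108 g/mol; M(SiO2) = 60.083 g/mol.
Moles SiO2 per formula unit = 2 Si ÷ 1 = 2.0000.
SiO2 fraction = (2.0000 × 60.083) / 277.108 = 120.166/277.108 = 0.4336.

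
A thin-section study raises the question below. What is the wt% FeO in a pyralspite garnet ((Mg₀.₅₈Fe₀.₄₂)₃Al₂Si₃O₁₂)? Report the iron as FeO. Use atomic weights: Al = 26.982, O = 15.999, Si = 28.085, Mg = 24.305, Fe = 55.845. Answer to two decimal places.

20.44 wt%

M((Mg₀.₅₈Fe₀.₄₂)₃Al₂Si₃O₁₂) = 442.862 g/mol; M(FeO) = 71.844 g/mol.
Moles FeO per formula unit = 1.26 Fe ÷ 1 = 1.2600.
FeO fraction = (1.2600 × 71.844) / 442.862 = 90.523/442.862 = 0.2044.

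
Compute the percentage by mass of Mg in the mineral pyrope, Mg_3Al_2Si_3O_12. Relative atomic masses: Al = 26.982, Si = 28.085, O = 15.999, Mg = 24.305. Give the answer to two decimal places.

18.09 weight percent

Molar mass of Mg_3Al_2Si_3O_12: 3·24.305 + 2·26.982 + 3·28.085 + 12·15.999 = 403.122 g/mol.
Mass of Mg per formula unit: 3 × 24.305 = 72.915 g.
Weight fraction Mg = 72.915 / 403.122 = 0.1809.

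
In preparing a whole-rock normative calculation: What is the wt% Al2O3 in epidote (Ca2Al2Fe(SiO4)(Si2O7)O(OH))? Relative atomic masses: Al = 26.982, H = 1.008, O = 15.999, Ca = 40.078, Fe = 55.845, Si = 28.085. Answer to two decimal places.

21.10 wt%

Molar mass of Ca2Al2Fe(SiO4)(Si2O7)O(OH) = 2*40.078 + 2*26.982 + 1*55.845 + 3*28.085 + 13*15.999 + 1*1.008 = 483.215 g/mol.
Each formula unit contains 2 Al, equivalent to 2/2 = 1.0000 mol Al2O3.
M(Al2O3) = 2×26.982 + 3×15.999 = 101.961 g/mol.
Mass of Al2O3 per formula unit = 1.0000 × 101.961 = 101.961 g.
Al2O3 wt% = 101.961 / 483.215 × 100 = 21.10%.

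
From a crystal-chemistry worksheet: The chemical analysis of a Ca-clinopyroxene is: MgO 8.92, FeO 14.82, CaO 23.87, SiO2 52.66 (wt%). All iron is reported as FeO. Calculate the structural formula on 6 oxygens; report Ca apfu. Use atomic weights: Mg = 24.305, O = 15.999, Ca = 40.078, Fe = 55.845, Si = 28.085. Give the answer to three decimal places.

MgO (M=40.304): mol = 0.22132; Mg = 0.22132, O = 0.22132.
FeO (M=71.844): mol = 0.20628; Fe = 0.20628, O = 0.20628.
CaO (M=56.077): mol = 0.42566; Ca = 0.42566, O = 0.42566.
SiO2 (M=60.083): mol = 0.87645; Si = 0.87645, O = 1.75290.
ΣO = 2.60616; factor = 6/ΣO = 2.30224.
Ca apfu = 0.42566 × 2.30224 = 0.980.

0.980 Ca apfu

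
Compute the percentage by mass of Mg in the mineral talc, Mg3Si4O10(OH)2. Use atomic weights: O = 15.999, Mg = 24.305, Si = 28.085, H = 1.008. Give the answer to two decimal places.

Formula mass = 3*24.305 + 4*28.085 + 12*15.999 + 2*1.008 = 379.259 g/mol, of which 72.915 g is Mg.
So Mg makes up 72.915/379.259 = 0.1923 of the mass, i.e. 19.23%.

19.23 mass %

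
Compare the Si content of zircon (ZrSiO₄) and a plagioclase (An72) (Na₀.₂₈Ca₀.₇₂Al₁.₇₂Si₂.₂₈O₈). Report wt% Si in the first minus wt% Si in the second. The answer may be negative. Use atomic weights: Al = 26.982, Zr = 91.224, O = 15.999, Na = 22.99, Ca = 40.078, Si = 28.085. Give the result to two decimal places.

-8.07 percentage points

Si in ZrSiO₄: molar mass 183.305 g/mol; 1×28.085 = 28.085 g → 15.32 wt%.
Si in Na₀.₂₈Ca₀.₇₂Al₁.₇₂Si₂.₂₈O₈: molar mass 273.728 g/mol; 2.28×28.085 = 64.034 g → 23.39 wt%.
Difference = 15.32 − 23.39 = -8.07 percentage points.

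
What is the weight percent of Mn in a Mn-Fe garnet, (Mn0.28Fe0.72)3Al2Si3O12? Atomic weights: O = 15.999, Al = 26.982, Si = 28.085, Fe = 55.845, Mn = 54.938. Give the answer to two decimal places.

9.29 weight percent

Formula mass = 0.84×54.938 + 2.16×55.845 + 2×26.982 + 3×28.085 + 12×15.999 = 496.980 g/mol, of which 46.148 g is Mn.
So Mn makes up 46.148/496.980 = 0.0929 of the mass, i.e. 9.29%.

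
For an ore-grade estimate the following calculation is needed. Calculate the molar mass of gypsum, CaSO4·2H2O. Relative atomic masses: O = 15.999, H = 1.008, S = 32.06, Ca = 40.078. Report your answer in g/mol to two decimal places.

172.16 g/mol

Ca: 1 × 40.078 = 40.0780
S: 1 × 32.06 = 32.0600
O: 6 × 15.999 = 95.9940
H: 4 × 1.008 = 4.0320
Summing the contributions gives the formula mass.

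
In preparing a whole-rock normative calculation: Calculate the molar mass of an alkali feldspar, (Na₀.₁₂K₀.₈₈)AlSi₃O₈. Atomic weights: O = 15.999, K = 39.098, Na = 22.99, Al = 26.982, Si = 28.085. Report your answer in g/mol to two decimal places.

Na: 0.12 × 22.99 = 2.7588
K: 0.88 × 39.098 = 34.4062
Al: 1 × 26.982 = 26.9820
Si: 3 × 28.085 = 84.2550
O: 8 × 15.999 = 127.9920
Summing the contributions gives the formula mass.

276.39 g/mol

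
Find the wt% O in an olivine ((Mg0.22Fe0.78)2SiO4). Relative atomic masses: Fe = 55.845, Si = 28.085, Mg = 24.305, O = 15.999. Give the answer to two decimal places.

Formula mass = 0.44·24.305 + 1.56·55.845 + 1·28.085 + 4·15.999 = 189.893 g/mol, of which 63.996 g is O.
So O makes up 63.996/189.893 = 0.3370 of the mass, i.e. 33.70%.

33.70 mass %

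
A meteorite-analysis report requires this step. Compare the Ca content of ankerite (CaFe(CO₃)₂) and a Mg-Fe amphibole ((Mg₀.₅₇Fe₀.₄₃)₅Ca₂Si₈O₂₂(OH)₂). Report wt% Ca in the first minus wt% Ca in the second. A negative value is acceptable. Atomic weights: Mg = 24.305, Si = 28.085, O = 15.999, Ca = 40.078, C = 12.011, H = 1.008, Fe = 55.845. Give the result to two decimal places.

First mineral: 40.078 g Ca in 215.939 g formula = 18.56 wt% Ca.
Second mineral: 80.156 g Ca in 880.164 g formula = 9.11 wt% Ca.
18.56% − 9.11% gives a difference of 9.45 percentage points.

9.45 percentage points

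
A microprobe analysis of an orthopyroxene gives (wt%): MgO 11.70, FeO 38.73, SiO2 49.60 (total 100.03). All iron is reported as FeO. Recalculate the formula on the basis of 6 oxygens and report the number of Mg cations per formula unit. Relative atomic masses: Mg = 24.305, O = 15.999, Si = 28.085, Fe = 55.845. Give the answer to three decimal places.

0.702 Mg apfu

MgO: 11.70/40.304 = 0.29029 mol → 0.29029 mol Mg, 0.29029 mol O.
FeO: 38.73/71.844 = 0.53908 mol → 0.53908 mol Fe, 0.53908 mol O.
SiO2: 49.60/60.083 = 0.82552 mol → 0.82552 mol Si, 1.65104 mol O.
Total oxygen = 2.48041 mol. Normalization factor = 6/2.48041 = 2.41895.
Mg per 6 O = 0.29029 × 2.41895 = 0.702.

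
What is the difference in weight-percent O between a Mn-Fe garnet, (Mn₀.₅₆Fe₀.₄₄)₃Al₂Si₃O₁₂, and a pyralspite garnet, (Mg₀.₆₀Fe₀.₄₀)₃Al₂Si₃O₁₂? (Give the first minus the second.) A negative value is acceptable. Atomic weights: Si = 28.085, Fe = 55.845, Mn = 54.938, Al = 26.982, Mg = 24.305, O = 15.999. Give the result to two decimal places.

O in (Mn₀.₅₆Fe₀.₄₄)₃Al₂Si₃O₁₂: molar mass 496.218 g/mol; 12×15.999 = 191.988 g → 38.69 wt%.
O in (Mg₀.₆₀Fe₀.₄₀)₃Al₂Si₃O₁₂: molar mass 440.970 g/mol; 12×15.999 = 191.988 g → 43.54 wt%.
Difference = 38.69 − 43.54 = -4.85 percentage points.

-4.85 percentage points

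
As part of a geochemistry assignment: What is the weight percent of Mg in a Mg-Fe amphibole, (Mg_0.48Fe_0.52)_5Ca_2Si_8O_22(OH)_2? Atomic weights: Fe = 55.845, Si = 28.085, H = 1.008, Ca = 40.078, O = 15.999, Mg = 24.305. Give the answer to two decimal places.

6.52 mass %

Molar mass of (Mg_0.48Fe_0.52)_5Ca_2Si_8O_22(OH)_2: 2.40×24.305 + 2.60×55.845 + 2×40.078 + 8×28.085 + 24×15.999 + 2×1.008 = 894.357 g/mol.
Mass of Mg per formula unit: 2.40 × 24.305 = 58.332 g.
Weight fraction Mg = 58.332 / 894.357 = 0.0652.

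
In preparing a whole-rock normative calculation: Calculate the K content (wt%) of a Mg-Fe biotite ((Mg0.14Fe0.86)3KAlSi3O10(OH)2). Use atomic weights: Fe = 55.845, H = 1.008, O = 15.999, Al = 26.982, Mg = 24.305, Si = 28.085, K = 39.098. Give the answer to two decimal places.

Molar mass of (Mg0.14Fe0.86)3KAlSi3O10(OH)2: 0.42·24.305 + 2.58·55.845 + 1·39.098 + 1·26.982 + 3·28.085 + 12·15.999 + 2·1.008 = 498.627 g/mol.
Mass of K per formula unit: 1 × 39.098 = 39.098 g.
Weight fraction K = 39.098 / 498.627 = 0.0784.

7.84 wt%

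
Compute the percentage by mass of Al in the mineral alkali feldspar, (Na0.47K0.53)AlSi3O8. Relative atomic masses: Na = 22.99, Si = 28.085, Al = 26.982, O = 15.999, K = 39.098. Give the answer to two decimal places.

Formula mass = 0.47×22.99 + 0.53×39.098 + 1×26.982 + 3×28.085 + 8×15.999 = 270.756 g/mol, of which 26.982 g is Al.
So Al makes up 26.982/270.756 = 0.0997 of the mass, i.e. 9.97%.

9.97 wt%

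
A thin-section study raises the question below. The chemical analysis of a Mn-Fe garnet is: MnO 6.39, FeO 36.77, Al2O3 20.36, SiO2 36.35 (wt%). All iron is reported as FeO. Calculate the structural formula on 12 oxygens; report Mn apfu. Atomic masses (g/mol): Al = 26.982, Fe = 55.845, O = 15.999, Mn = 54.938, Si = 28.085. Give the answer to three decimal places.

MnO: 6.39/70.937 = 0.09008 mol → 0.09008 mol Mn, 0.09008 mol O.
FeO: 36.77/71.844 = 0.51180 mol → 0.51180 mol Fe, 0.51180 mol O.
Al2O3: 20.36/101.961 = 0.19968 mol → 0.39936 mol Al, 0.59904 mol O.
SiO2: 36.35/60.083 = 0.60500 mol → 0.60500 mol Si, 1.21000 mol O.
Total oxygen = 2.41092 mol. Normalization factor = 12/2.41092 = 4.97735.
Mn per 12 O = 0.09008 × 4.97735 = 0.448.

0.448 Mn apfu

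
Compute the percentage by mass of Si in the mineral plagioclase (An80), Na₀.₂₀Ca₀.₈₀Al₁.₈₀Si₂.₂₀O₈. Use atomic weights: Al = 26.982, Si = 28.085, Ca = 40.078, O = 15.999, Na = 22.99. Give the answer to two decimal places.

22.47 mass %

M(Na₀.₂₀Ca₀.₈₀Al₁.₈₀Si₂.₂₀O₈) = 275.007 g/mol.
Si contributes 2.20 × 28.085 = 61.787 g per mole.
61.787/275.007 = 0.2247 → 22.47%.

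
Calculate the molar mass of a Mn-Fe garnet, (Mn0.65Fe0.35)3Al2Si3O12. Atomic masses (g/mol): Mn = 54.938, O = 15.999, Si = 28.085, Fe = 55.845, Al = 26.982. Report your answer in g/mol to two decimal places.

The formula mass is the sum 1.95·54.938 + 1.05·55.845 + 2·26.982 + 3·28.085 + 12·15.999.

495.97 g/mol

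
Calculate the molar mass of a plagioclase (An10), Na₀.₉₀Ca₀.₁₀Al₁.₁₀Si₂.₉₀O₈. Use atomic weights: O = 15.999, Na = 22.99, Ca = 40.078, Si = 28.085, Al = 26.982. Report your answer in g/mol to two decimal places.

M = 0.90(22.99) + 0.10(40.078) + 1.10(26.982) + 2.90(28.085) + 8(15.999)

263.82 g/mol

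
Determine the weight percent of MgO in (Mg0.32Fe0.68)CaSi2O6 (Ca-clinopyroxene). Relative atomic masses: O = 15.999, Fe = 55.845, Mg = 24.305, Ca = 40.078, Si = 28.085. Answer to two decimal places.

5.42 wt%

Molar mass of (Mg0.32Fe0.68)CaSi2O6 = 0.32*24.305 + 0.68*55.845 + 1*40.078 + 2*28.085 + 6*15.999 = 237.994 g/mol.
Each formula unit contains 0.32 Mg, equivalent to 0.32/1 = 0.3200 mol MgO.
M(MgO) = 1×24.305 + 1×15.999 = 40.304 g/mol.
Mass of MgO per formula unit = 0.3200 × 40.304 = 12.897 g.
MgO wt% = 12.897 / 237.994 × 100 = 5.42%.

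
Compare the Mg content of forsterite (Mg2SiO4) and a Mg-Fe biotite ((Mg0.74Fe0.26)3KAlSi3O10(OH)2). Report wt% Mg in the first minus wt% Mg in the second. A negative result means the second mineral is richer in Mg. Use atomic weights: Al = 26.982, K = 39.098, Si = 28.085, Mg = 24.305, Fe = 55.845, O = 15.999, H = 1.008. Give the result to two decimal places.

22.34 percentage points

Mg in Mg2SiO4: molar mass 140.691 g/mol; 2×24.305 = 48.610 g → 34.55 wt%.
Mg in (Mg0.74Fe0.26)3KAlSi3O10(OH)2: molar mass 441.855 g/mol; 2.22×24.305 = 53.957 g → 12.21 wt%.
Difference = 34.55 − 12.21 = 22.34 percentage points.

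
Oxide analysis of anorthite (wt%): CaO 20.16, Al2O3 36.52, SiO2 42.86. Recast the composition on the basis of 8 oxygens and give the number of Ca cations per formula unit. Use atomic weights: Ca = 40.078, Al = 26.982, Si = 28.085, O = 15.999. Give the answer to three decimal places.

20.16 wt% CaO ÷ 56.077 g/mol = 0.35951 mol, giving 0.35951 Ca and 0.35951 O.
36.52 wt% Al2O3 ÷ 101.961 g/mol = 0.35818 mol, giving 0.71636 Al and 1.07454 O.
42.86 wt% SiO2 ÷ 60.083 g/mol = 0.71335 mol, giving 0.71335 Si and 1.42670 O.
Oxygen sums to 2.86075; scaling by 8/2.86075 = 2.79647 puts the formula on 8 O.
Ca: 0.35951 × 2.79647 = 1.005 atoms per formula unit.

1.005 Ca apfu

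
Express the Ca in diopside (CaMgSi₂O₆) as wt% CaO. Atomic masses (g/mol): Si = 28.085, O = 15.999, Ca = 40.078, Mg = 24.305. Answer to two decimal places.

Molar mass of CaMgSi₂O₆ = 1×40.078 + 1×24.305 + 2×28.085 + 6×15.999 = 216.547 g/mol.
Each formula unit contains 1 Ca, equivalent to 1/1 = 1.0000 mol CaO.
M(CaO) = 1×40.078 + 1×15.999 = 56.077 g/mol.
Mass of CaO per formula unit = 1.0000 × 56.077 = 56.077 g.
CaO wt% = 56.077 / 216.547 × 100 = 25.90%.

25.90 wt%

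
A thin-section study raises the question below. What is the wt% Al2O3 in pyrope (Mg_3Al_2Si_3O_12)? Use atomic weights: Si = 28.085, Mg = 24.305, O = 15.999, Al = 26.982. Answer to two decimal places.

Molar mass of Mg_3Al_2Si_3O_12 = 3·24.305 + 2·26.982 + 3·28.085 + 12·15.999 = 403.122 g/mol.
Each formula unit contains 2 Al, equivalent to 2/2 = 1.0000 mol Al2O3.
M(Al2O3) = 2×26.982 + 3×15.999 = 101.961 g/mol.
Mass of Al2O3 per formula unit = 1.0000 × 101.961 = 101.961 g.
Al2O3 wt% = 101.961 / 403.122 × 100 = 25.29%.

25.29 wt%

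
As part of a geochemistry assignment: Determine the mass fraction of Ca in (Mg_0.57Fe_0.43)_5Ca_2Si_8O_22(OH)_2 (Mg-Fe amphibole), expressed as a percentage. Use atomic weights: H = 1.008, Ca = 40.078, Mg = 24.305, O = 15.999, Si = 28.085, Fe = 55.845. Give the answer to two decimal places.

9.11 wt%

Formula mass = 2.85·24.305 + 2.15·55.845 + 2·40.078 + 8·28.085 + 24·15.999 + 2·1.008 = 880.164 g/mol, of which 80.156 g is Ca.
So Ca makes up 80.156/880.164 = 0.0911 of the mass, i.e. 9.11%.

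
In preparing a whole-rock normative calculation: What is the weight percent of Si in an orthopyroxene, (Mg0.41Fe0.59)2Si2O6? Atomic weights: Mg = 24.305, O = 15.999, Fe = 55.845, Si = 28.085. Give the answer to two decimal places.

23.60 weight percent

M((Mg0.41Fe0.59)2Si2O6) = 237.991 g/mol.
Si contributes 2 × 28.085 = 56.170 g per mole.
56.170/237.991 = 0.2360 → 23.60%.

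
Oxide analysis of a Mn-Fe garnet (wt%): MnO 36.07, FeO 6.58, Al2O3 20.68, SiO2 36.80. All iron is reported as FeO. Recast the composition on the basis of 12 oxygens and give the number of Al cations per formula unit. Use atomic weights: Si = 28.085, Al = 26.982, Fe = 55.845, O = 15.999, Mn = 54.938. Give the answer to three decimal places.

2.000 Al apfu

MnO (M=70.937): mol = 0.50848; Mn = 0.50848, O = 0.50848.
FeO (M=71.844): mol = 0.09159; Fe = 0.09159, O = 0.09159.
Al2O3 (M=101.961): mol = 0.20282; Al = 0.40564, O = 0.60846.
SiO2 (M=60.083): mol = 0.61249; Si = 0.61249, O = 1.22498.
ΣO = 2.43351; factor = 12/ΣO = 4.93115.
Al apfu = 0.40564 × 4.93115 = 2.000.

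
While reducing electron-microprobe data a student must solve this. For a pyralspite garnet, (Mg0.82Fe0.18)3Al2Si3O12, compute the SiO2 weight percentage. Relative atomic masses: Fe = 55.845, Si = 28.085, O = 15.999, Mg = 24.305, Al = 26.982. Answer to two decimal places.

42.90 wt%

Formula mass = 420.154 g/mol.
3 Si → 3.0000 mol SiO2 per formula unit; M(SiO2) = 60.083, so SiO2 mass = 180.249 g.
180.249/420.154 × 100 = 42.90 wt%.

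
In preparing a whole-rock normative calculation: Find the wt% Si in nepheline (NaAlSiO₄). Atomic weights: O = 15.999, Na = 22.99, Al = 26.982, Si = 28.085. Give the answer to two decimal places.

Molar mass of NaAlSiO₄: 1*22.99 + 1*26.982 + 1*28.085 + 4*15.999 = 142.053 g/mol.
Mass of Si per formula unit: 1 × 28.085 = 28.085 g.
Weight fraction Si = 28.085 / 142.053 = 0.1977.

19.77 wt%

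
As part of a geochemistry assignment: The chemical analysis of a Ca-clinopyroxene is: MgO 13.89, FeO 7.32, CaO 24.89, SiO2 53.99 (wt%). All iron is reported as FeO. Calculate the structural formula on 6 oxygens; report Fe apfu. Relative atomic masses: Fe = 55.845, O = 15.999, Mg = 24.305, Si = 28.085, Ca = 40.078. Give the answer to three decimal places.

0.227 Fe apfu

MgO: 13.89/40.304 = 0.34463 mol → 0.34463 mol Mg, 0.34463 mol O.
FeO: 7.32/71.844 = 0.10189 mol → 0.10189 mol Fe, 0.10189 mol O.
CaO: 24.89/56.077 = 0.44385 mol → 0.44385 mol Ca, 0.44385 mol O.
SiO2: 53.99/60.083 = 0.89859 mol → 0.89859 mol Si, 1.79718 mol O.
Total oxygen = 2.68755 mol. Normalization factor = 6/2.68755 = 2.23252.
Fe per 6 O = 0.10189 × 2.23252 = 0.227.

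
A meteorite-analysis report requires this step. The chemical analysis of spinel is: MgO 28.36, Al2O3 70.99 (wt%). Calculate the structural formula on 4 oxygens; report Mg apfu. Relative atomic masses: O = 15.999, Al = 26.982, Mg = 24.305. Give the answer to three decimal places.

28.36 wt% MgO ÷ 40.304 g/mol = 0.70365 mol, giving 0.70365 Mg and 0.70365 O.
70.99 wt% Al2O3 ÷ 101.961 g/mol = 0.69625 mol, giving 1.39250 Al and 2.08875 O.
Oxygen sums to 2.79240; scaling by 4/2.79240 = 1.43246 puts the formula on 4 O.
Mg: 0.70365 × 1.43246 = 1.008 atoms per formula unit.

1.008 Mg apfu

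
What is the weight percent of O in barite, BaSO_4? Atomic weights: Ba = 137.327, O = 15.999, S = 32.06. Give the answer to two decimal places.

Formula mass = 1·137.327 + 1·32.06 + 4·15.999 = 233.383 g/mol, of which 63.996 g is O.
So O makes up 63.996/233.383 = 0.2742 of the mass, i.e. 27.42%.

27.42 weight percent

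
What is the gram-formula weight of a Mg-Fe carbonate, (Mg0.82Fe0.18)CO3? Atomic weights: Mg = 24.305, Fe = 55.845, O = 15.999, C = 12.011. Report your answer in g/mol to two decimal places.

M = 0.82×24.305 + 0.18×55.845 + 1×12.011 + 3×15.999

89.99 g/mol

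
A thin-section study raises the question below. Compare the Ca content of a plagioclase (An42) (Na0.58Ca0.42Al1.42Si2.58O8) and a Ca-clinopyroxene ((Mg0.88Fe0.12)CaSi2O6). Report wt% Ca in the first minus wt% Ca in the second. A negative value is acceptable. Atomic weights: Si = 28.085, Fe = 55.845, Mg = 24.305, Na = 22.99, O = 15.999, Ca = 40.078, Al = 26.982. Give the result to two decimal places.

-11.93 percentage points

First mineral: 16.833 g Ca in 268.933 g formula = 6.26 wt% Ca.
Second mineral: 40.078 g Ca in 220.332 g formula = 18.19 wt% Ca.
6.26% − 18.19% gives a difference of -11.93 percentage points.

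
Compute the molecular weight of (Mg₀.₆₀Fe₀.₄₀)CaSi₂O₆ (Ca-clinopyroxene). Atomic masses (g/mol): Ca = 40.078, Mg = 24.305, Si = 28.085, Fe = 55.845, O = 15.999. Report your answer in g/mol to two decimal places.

229.16 g/mol

The formula mass is the sum 0.60×24.305 + 0.40×55.845 + 1×40.078 + 2×28.085 + 6×15.999.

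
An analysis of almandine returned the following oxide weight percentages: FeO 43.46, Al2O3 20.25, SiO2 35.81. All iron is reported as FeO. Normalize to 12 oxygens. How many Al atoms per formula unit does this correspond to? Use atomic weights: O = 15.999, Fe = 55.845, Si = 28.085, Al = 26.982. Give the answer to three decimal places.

1.992 Al apfu

FeO: 43.46/71.844 = 0.60492 mol → 0.60492 mol Fe, 0.60492 mol O.
Al2O3: 20.25/101.961 = 0.19861 mol → 0.39722 mol Al, 0.59583 mol O.
SiO2: 35.81/60.083 = 0.59601 mol → 0.59601 mol Si, 1.19202 mol O.
Total oxygen = 2.39277 mol. Normalization factor = 12/2.39277 = 5.01511.
Al per 12 O = 0.39722 × 5.01511 = 1.992.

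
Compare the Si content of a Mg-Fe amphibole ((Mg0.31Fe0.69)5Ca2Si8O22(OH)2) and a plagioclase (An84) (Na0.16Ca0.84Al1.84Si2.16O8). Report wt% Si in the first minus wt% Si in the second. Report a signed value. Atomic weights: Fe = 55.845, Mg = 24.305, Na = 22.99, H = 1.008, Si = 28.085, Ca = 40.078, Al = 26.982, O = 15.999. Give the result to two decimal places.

2.38 percentage points

M((Mg0.31Fe0.69)5Ca2Si8O22(OH)2) = 921.166 g/mol, so wt% Si = 224.680/921.166 × 100 = 24.39%.
M(Na0.16Ca0.84Al1.84Si2.16O8) = 275.646 g/mol, so wt% Si = 60.664/275.646 × 100 = 22.01%.
24.39 − 22.01 = 2.38 pp.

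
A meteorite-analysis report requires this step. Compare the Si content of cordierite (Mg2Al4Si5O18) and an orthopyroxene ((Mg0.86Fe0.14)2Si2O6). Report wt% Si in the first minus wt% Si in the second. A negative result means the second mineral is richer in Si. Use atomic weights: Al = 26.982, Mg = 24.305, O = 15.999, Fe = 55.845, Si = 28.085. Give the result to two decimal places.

First mineral: 140.425 g Si in 584.945 g formula = 24.01 wt% Si.
Second mineral: 56.170 g Si in 209.605 g formula = 26.80 wt% Si.
24.01% − 26.80% gives a difference of -2.79 percentage points.

-2.79 percentage points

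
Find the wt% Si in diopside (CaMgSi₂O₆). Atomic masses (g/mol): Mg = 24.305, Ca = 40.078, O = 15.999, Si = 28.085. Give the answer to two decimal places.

Formula mass = 1·40.078 + 1·24.305 + 2·28.085 + 6·15.999 = 216.547 g/mol, of which 56.170 g is Si.
So Si makes up 56.170/216.547 = 0.2594 of the mass, i.e. 25.94%.

25.94 weight percent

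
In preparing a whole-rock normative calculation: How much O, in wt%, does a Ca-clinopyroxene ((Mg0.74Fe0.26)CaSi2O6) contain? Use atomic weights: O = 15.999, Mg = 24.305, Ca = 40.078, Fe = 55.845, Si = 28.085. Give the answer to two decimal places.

42.71 wt%

Molar mass of (Mg0.74Fe0.26)CaSi2O6: 0.74·24.305 + 0.26·55.845 + 1·40.078 + 2·28.085 + 6·15.999 = 224.747 g/mol.
Mass of O per formula unit: 6 × 15.999 = 95.994 g.
Weight fraction O = 95.994 / 224.747 = 0.4271.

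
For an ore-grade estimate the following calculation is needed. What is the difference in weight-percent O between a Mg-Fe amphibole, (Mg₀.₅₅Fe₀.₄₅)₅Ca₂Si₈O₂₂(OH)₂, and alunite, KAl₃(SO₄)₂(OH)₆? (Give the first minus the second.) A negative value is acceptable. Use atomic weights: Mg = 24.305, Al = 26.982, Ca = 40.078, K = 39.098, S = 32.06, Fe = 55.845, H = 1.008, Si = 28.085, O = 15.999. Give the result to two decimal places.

-10.61 percentage points

First mineral: 383.976 g O in 883.318 g formula = 43.47 wt% O.
Second mineral: 223.986 g O in 414.198 g formula = 54.08 wt% O.
43.47% − 54.08% gives a difference of -10.61 percentage points.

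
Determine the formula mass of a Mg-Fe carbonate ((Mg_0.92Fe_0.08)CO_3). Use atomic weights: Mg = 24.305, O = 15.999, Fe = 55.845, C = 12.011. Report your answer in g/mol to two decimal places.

Mg: 0.92 × 24.305 = 22.3606
Fe: 0.08 × 55.845 = 4.4676
C: 1 × 12.011 = 12.0110
O: 3 × 15.999 = 47.9970
Summing the contributions gives the formula mass.

86.84 g/mol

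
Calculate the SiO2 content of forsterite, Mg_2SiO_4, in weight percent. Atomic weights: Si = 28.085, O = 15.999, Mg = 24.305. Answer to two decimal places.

42.71 wt%

Molar mass of Mg_2SiO_4 = 2·24.305 + 1·28.085 + 4·15.999 = 140.691 g/mol.
Each formula unit contains 1 Si, equivalent to 1/1 = 1.0000 mol SiO2.
M(SiO2) = 1×28.085 + 2×15.999 = 60.083 g/mol.
Mass of SiO2 per formula unit = 1.0000 × 60.083 = 60.083 g.
SiO2 wt% = 60.083 / 140.691 × 100 = 42.71%.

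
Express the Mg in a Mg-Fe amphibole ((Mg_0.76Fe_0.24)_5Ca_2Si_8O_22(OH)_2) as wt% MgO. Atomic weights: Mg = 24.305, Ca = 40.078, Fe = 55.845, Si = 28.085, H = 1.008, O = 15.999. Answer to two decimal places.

M((Mg_0.76Fe_0.24)_5Ca_2Si_8O_22(OH)_2) = 850.201 g/mol; M(MgO) = 40.304 g/mol.
Moles MgO per formula unit = 3.80 Mg ÷ 1 = 3.8000.
MgO fraction = (3.8000 × 40.304) / 850.201 = 153.155/850.201 = 0.1801.

18.01 wt%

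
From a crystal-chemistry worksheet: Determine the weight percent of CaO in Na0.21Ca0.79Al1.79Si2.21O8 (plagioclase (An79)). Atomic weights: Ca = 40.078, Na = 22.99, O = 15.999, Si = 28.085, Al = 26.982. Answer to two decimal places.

16.12 wt%

Molar mass of Na0.21Ca0.79Al1.79Si2.21O8 = 0.21·22.99 + 0.79·40.078 + 1.79·26.982 + 2.21·28.085 + 8·15.999 = 274.847 g/mol.
Each formula unit contains 0.79 Ca, equivalent to 0.79/1 = 0.7900 mol CaO.
M(CaO) = 1×40.078 + 1×15.999 = 56.077 g/mol.
Mass of CaO per formula unit = 0.7900 × 56.077 = 44.301 g.
CaO wt% = 44.301 / 274.847 × 100 = 16.12%.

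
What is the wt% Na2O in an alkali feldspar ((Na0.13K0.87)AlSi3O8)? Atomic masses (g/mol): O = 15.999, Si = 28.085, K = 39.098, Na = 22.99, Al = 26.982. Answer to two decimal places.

1.46 wt%

Molar mass of (Na0.13K0.87)AlSi3O8 = 0.13·22.99 + 0.87·39.098 + 1·26.982 + 3·28.085 + 8·15.999 = 276.233 g/mol.
Each formula unit contains 0.13 Na, equivalent to 0.13/2 = 0.0650 mol Na2O.
M(Na2O) = 2×22.99 + 1×15.999 = 61.979 g/mol.
Mass of Na2O per formula unit = 0.0650 × 61.979 = 4.029 g.
Na2O wt% = 4.029 / 276.233 × 100 = 1.46%.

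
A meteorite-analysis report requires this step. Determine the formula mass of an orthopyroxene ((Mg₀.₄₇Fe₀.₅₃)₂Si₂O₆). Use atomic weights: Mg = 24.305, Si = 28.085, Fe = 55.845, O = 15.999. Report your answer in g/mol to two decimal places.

234.21 g/mol

The formula mass is the sum 0.94×24.305 + 1.06×55.845 + 2×28.085 + 6×15.999.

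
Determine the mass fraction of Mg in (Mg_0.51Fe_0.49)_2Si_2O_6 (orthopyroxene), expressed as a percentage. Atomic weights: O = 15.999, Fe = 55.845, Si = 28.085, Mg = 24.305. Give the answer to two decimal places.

Formula mass = 1.02*24.305 + 0.98*55.845 + 2*28.085 + 6*15.999 = 231.683 g/mol, of which 24.791 g is Mg.
So Mg makes up 24.791/231.683 = 0.1070 of the mass, i.e. 10.70%.

10.70 mass %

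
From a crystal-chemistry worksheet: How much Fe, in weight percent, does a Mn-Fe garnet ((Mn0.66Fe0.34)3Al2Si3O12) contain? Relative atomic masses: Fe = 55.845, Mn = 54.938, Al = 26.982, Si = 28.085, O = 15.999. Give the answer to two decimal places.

11.49 weight percent

M((Mn0.66Fe0.34)3Al2Si3O12) = 495.946 g/mol.
Fe contributes 1.02 × 55.845 = 56.962 g per mole.
56.962/495.946 = 0.1149 → 11.49%.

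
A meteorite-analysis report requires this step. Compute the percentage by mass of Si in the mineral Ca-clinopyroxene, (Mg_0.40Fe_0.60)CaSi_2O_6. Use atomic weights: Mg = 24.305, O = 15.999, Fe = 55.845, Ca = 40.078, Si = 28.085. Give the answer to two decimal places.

23.85 mass %

M((Mg_0.40Fe_0.60)CaSi_2O_6) = 235.471 g/mol.
Si contributes 2 × 28.085 = 56.170 g per mole.
56.170/235.471 = 0.2385 → 23.85%.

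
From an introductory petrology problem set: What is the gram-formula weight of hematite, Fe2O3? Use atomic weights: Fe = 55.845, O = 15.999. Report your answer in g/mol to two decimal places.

The formula mass is the sum 2×55.845 + 3×15.999.

159.69 g/mol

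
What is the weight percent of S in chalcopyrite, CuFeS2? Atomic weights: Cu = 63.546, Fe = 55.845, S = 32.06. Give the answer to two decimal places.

34.94 weight percent

M(CuFeS2) = 183.511 g/mol.
S contributes 2 × 32.06 = 64.120 g per mole.
64.120/183.511 = 0.3494 → 34.94%.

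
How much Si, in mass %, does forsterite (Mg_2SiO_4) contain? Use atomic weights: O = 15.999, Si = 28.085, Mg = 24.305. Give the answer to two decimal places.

Formula mass = 2*24.305 + 1*28.085 + 4*15.999 = 140.691 g/mol, of which 28.085 g is Si.
So Si makes up 28.085/140.691 = 0.1996 of the mass, i.e. 19.96%.

19.96 mass %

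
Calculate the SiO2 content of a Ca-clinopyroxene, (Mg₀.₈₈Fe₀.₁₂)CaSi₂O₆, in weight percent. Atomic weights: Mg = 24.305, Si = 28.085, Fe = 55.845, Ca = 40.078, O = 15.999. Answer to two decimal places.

54.54 wt%

Formula mass = 220.332 g/mol.
2 Si → 2.0000 mol SiO2 per formula unit; M(SiO2) = 60.083, so SiO2 mass = 120.166 g.
120.166/220.332 × 100 = 54.54 wt%.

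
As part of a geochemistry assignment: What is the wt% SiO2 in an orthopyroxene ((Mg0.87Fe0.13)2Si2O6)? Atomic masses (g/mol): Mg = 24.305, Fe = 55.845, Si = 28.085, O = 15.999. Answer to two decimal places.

Formula mass = 208.974 g/mol.
2 Si → 2.0000 mol SiO2 per formula unit; M(SiO2) = 60.083, so SiO2 mass = 120.166 g.
120.166/208.974 × 100 = 57.50 wt%.

57.50 wt%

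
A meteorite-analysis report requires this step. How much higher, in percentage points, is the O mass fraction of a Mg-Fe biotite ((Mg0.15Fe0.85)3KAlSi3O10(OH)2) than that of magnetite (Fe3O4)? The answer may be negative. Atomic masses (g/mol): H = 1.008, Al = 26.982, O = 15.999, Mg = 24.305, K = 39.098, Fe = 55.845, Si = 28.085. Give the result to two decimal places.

10.94 percentage points

M((Mg0.15Fe0.85)3KAlSi3O10(OH)2) = 497.681 g/mol, so wt% O = 191.988/497.681 × 100 = 38.58%.
M(Fe3O4) = 231.531 g/mol, so wt% O = 63.996/231.531 × 100 = 27.64%.
38.58 − 27.64 = 10.94 pp.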